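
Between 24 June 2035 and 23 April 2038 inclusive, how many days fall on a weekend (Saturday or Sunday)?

24 June 2035 is a Sunday.
From 24 June 2035 to 23 April 2038 is 1035 days inclusive.
1035 = 7 × 147 + 6, so there are 147 full weeks plus 6 extra days.
Each full week contributes 2 weekend days (Sat, Sun): 147 × 2 = 294.
The 6 extra days are Sunday, Monday, Tuesday, Wednesday, Thursday, Friday — 1 of them qualifies.
Total: 294 + 1 = 295.

295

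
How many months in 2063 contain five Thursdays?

A month has five Thursdays exactly when Thursday falls within its first (length − 28) days.
Jan: 31 days, starts Mon → 5 of Mon, Tue, Wed
Feb: 28 days, starts Thu → 5 of (none)
Mar: 31 days, starts Thu → 5 of Thu, Fri, Sat ✓
Apr: 30 days, starts Sun → 5 of Sun, Mon
May: 31 days, starts Tue → 5 of Tue, Wed, Thu ✓
Jun: 30 days, starts Fri → 5 of Fri, Sat
Jul: 31 days, starts Sun → 5 of Sun, Mon, Tue
Aug: 31 days, starts Wed → 5 of Wed, Thu, Fri ✓
Sep: 30 days, starts Sat → 5 of Sat, Sun
Oct: 31 days, starts Mon → 5 of Mon, Tue, Wed
Nov: 30 days, starts Thu → 5 of Thu, Fri ✓
Dec: 31 days, starts Sat → 5 of Sat, Sun, Mon
Months with five Thursdays: Mar, May, Aug, Nov.

4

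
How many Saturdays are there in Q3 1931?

13

July 1, 1931 is a Wednesday.
That's 92 days from start to end, counting both.
92 = 7 × 13 + 1, so there are 13 full weeks plus 1 extra day.
Each full week contributes one Saturday: 13 so far.
The 1 extra day is Wednesday — none qualify.
Total: 13 + 0 = 13.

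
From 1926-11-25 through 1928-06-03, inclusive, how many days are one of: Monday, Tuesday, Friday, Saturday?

318

1926-11-25 is a Thursday.
From 1926-11-25 to 1928-06-03 is 557 days inclusive.
557 = 7 × 79 + 4, so there are 79 full weeks plus 4 extra days.
Each full week contributes 4 days from the set (Mon, Tue, Fri, Sat): 79 × 4 = 316.
The 4 extra days are Thu, Fri, Sat, Sun — 2 of them qualify.
Total: 316 + 2 = 318.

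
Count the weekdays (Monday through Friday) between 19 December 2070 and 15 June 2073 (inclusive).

650 weekdays

19 December 2070 is a Friday.
The range spans 910 days (inclusive of both endpoints).
910 = 7 × 130, so the span is exactly 130 full weeks.
Each full week contributes 5 weekdays (Mon–Fri): 130 × 5 = 650.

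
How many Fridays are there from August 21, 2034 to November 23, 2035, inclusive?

66

August 21, 2034 is a Monday.
From August 21, 2034 to November 23, 2035 is 460 days inclusive.
460 = 7 × 65 + 5, so there are 65 full weeks plus 5 extra days.
Each full week contributes one Friday: 65 so far.
The 5 extra days are Monday, Tuesday, Wednesday, Thursday, Friday — 1 of them qualifies.
Total: 65 + 1 = 66.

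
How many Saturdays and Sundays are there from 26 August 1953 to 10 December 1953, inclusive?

30

26 August 1953 is a Wednesday.
From 26 August 1953 to 10 December 1953 is 107 days inclusive.
107 = 7 × 15 + 2, so there are 15 full weeks plus 2 extra days.
Each full week contributes 2 weekend days (Sat, Sun): 15 × 2 = 30.
The 2 extra days are Wed, Thu — none qualify.
Total: 30 + 0 = 30.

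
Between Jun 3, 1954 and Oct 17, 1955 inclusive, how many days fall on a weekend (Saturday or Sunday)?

Jun 3, 1954 is a Thursday.
That's 502 days from start to end, counting both.
502 = 7 × 71 + 5, so there are 71 full weeks plus 5 extra days.
Each full week contributes 2 weekend days (Sat, Sun): 71 × 2 = 142.
The 5 extra days are Thursday, Friday, Saturday, Sunday, Monday — 2 of them qualify.
Total: 142 + 2 = 144.

144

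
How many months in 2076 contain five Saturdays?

A month has five Saturdays exactly when Saturday falls within its first (length − 28) days.
Jan: 31 days, starts Wed → 5 of Wed, Thu, Fri
Feb: 29 days, starts Sat → 5 of Sat ✓
Mar: 31 days, starts Sun → 5 of Sun, Mon, Tue
Apr: 30 days, starts Wed → 5 of Wed, Thu
May: 31 days, starts Fri → 5 of Fri, Sat, Sun ✓
Jun: 30 days, starts Mon → 5 of Mon, Tue
Jul: 31 days, starts Wed → 5 of Wed, Thu, Fri
Aug: 31 days, starts Sat → 5 of Sat, Sun, Mon ✓
Sep: 30 days, starts Tue → 5 of Tue, Wed
Oct: 31 days, starts Thu → 5 of Thu, Fri, Sat ✓
Nov: 30 days, starts Sun → 5 of Sun, Mon
Dec: 31 days, starts Tue → 5 of Tue, Wed, Thu
Months with five Saturdays: Feb, May, Aug, Oct.

4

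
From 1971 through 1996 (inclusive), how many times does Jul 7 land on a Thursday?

4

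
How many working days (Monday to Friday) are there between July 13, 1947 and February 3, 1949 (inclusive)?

409

July 13, 1947 is a Sunday.
That's 572 days from start to end, counting both.
572 = 7 × 81 + 5, so there are 81 full weeks plus 5 extra days.
Each full week contributes 5 weekdays (Mon–Fri): 81 × 5 = 405.
The 5 extra days are Sun, Mon, Tue, Wed, Thu — 4 of them qualify.
Total: 405 + 4 = 409.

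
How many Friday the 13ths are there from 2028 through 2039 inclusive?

Friday-the-13ths by year:
2028: Oct
2029: Apr, Jul
2030: Sep, Dec
2031: Jun
2032: Feb, Aug
2033: May
2034: Jan, Oct
2035: Apr, Jul
2036: Jun
2037: Feb, Mar, Nov
2038: Aug
2039: May

19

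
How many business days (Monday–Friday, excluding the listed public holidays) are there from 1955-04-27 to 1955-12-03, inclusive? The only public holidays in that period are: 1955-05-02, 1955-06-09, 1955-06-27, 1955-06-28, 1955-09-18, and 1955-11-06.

1955-04-27 is a Wednesday.
From 1955-04-27 to 1955-12-03 is 221 days inclusive.
221 = 7 × 31 + 4, so there are 31 full weeks plus 4 extra days.
Each full week contributes 5 weekdays (Mon–Fri): 31 × 5 = 155.
The 4 extra days are Wednesday, Thursday, Friday, Saturday — 3 of them qualify.
Total: 155 + 3 = 158.
Holidays: 1955-05-02 (Mon); 1955-06-09 (Thu); 1955-06-27 (Mon); 1955-06-28 (Tue); 1955-09-18 (Sun); 1955-11-06 (Sun).
4 of the 6 holidays fall on weekdays; the rest are weekends and were already excluded.
Business days: 158 − 4 = 154.

154 business days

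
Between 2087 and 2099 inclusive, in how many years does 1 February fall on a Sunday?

3

Day of week of February 1 in each year:
2087: Sat, 2088: Sun ✓, 2089: Tue, 2090: Wed, 2091: Thu, 2092: Fri, 2093: Sun ✓, 2094: Mon, 2095: Tue, 2096: Wed, 2097: Fri, 2098: Sat, 2099: Sun ✓
Sundays: 2088, 2093, 2099.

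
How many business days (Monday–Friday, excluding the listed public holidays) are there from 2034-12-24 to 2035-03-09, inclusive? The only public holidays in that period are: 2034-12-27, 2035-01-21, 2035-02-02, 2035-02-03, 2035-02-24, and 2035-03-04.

2034-12-24 is a Sunday.
From 2034-12-24 to 2035-03-09 is 76 days inclusive.
76 = 7 × 10 + 6, so there are 10 full weeks plus 6 extra days.
Each full week contributes 5 weekdays (Mon–Fri): 10 × 5 = 50.
The 6 extra days are Sunday, Monday, Tuesday, Wednesday, Thursday, Friday — 5 of them qualify.
Total: 50 + 5 = 55.
Holidays: 2034-12-27 (Wed); 2035-01-21 (Sun); 2035-02-02 (Fri); 2035-02-03 (Sat); 2035-02-24 (Sat); 2035-03-04 (Sun).
2 of the 6 holidays fall on weekdays; the rest are weekends and were already excluded.
Business days: 55 − 2 = 53.

53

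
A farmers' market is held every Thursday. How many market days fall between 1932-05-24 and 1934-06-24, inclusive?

109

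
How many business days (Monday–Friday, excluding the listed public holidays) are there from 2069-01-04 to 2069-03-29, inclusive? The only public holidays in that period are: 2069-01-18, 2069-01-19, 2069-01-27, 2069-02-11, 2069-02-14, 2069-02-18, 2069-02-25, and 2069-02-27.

55

2069-01-04 is a Friday.
From 2069-01-04 to 2069-03-29 is 85 days inclusive.
85 = 7 × 12 + 1, so there are 12 full weeks plus 1 extra day.
Each full week contributes 5 weekdays (Mon–Fri): 12 × 5 = 60.
The 1 extra day is Fri — 1 of them qualifies.
Total: 60 + 1 = 61.
Holidays: 2069-01-18 (Fri); 2069-01-19 (Sat); 2069-01-27 (Sun); 2069-02-11 (Mon); 2069-02-14 (Thu); 2069-02-18 (Mon); 2069-02-25 (Mon); 2069-02-27 (Wed).
6 of the 8 holidays fall on weekdays; the rest are weekends and were already excluded.
Business days: 61 − 6 = 55.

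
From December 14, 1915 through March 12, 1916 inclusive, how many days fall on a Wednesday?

December 14, 1915 is a Tuesday.
From December 14, 1915 to March 12, 1916 is 90 days inclusive.
90 = 7 × 12 + 6, so there are 12 full weeks plus 6 extra days.
Each full week contributes one Wednesday: 12 so far.
The 6 extra days are Tuesday, Wednesday, Thursday, Friday, Saturday, Sunday — 1 of them qualifies.
Total: 12 + 1 = 13.

13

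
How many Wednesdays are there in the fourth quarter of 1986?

October 1, 1986 is a Wednesday.
From October 1, 1986 to December 31, 1986 is 92 days inclusive.
92 = 7 × 13 + 1, so there are 13 full weeks plus 1 extra day.
Each full week contributes one Wednesday: 13 so far.
The 1 extra day is Wednesday — 1 of them qualifies.
Total: 13 + 1 = 14.

14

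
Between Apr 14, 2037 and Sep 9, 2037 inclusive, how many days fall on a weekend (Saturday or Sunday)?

Apr 14, 2037 is a Tuesday.
The range spans 149 days (inclusive of both endpoints).
149 = 7 × 21 + 2, so there are 21 full weeks plus 2 extra days.
Each full week contributes 2 weekend days (Sat, Sun): 21 × 2 = 42.
The 2 extra days are Tue, Wed — none qualify.
Total: 42 + 0 = 42.

42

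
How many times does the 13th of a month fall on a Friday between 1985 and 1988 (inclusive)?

Friday-the-13ths by year:
1985: Sep, Dec
1986: Jun
1987: Feb, Mar, Nov
1988: May

7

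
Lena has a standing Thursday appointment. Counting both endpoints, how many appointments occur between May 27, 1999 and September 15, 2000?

69

May 27, 1999 is a Thursday.
From May 27, 1999 to September 15, 2000 is 478 days inclusive.
478 = 7 × 68 + 2, so there are 68 full weeks plus 2 extra days.
Each full week contributes one Thursday: 68 so far.
The 2 extra days are Thursday, Friday — 1 of them qualifies.
Total: 68 + 1 = 69.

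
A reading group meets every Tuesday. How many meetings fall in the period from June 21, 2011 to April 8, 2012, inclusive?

42 Tuesdays

June 21, 2011 is a Tuesday.
That's 293 days from start to end, counting both.
293 = 7 × 41 + 6, so there are 41 full weeks plus 6 extra days.
Each full week contributes one Tuesday: 41 so far.
The 6 extra days are Tuesday, Wednesday, Thursday, Friday, Saturday, Sunday — 1 of them qualifies.
Total: 41 + 1 = 42.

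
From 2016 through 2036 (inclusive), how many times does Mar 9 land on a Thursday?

4

Day of week of March 9 in each year:
2016: Wed, 2017: Thu ✓, 2018: Fri, 2019: Sat, 2020: Mon, 2021: Tue, 2022: Wed, 2023: Thu ✓, 2024: Sat, 2025: Sun, 2026: Mon, 2027: Tue, 2028: Thu ✓, 2029: Fri, 2030: Sat, 2031: Sun, 2032: Tue, 2033: Wed, 2034: Thu ✓, 2035: Fri, 2036: Sun
Thursdays: 2017, 2023, 2028, 2034.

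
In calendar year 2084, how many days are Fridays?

Jan 1, 2084 is a Saturday.
The range spans 366 days (inclusive of both endpoints).
366 = 7 × 52 + 2, so there are 52 full weeks plus 2 extra days.
Each full week contributes one Friday: 52 so far.
The 2 extra days are Sat, Sun — none qualify.
Total: 52 + 0 = 52.

52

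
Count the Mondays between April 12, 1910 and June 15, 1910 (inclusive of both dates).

9 Mondays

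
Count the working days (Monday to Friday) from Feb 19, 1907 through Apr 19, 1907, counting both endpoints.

Feb 19, 1907 is a Tuesday.
From Feb 19, 1907 to Apr 19, 1907 is 60 days inclusive.
60 = 7 × 8 + 4, so there are 8 full weeks plus 4 extra days.
Each full week contributes 5 weekdays (Mon–Fri): 8 × 5 = 40.
The 4 extra days are Tue, Wed, Thu, Fri — 4 of them qualify.
Total: 40 + 4 = 44.

44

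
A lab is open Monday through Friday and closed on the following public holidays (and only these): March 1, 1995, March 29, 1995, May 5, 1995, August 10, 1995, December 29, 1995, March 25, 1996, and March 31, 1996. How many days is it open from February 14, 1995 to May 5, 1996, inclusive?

February 14, 1995 is a Tuesday.
That's 447 days from start to end, counting both.
447 = 7 × 63 + 6, so there are 63 full weeks plus 6 extra days.
Each full week contributes 5 weekdays (Mon–Fri): 63 × 5 = 315.
The 6 extra days are Tuesday, Wednesday, Thursday, Friday, Saturday, Sunday — 4 of them qualify.
Total: 315 + 4 = 319.
Holidays: March 1, 1995 (Wed); March 29, 1995 (Wed); May 5, 1995 (Fri); August 10, 1995 (Thu); December 29, 1995 (Fri); March 25, 1996 (Mon); March 31, 1996 (Sun).
6 of the 7 holidays fall on weekdays; the rest are weekends and were already excluded.
Business days: 319 − 6 = 313.

313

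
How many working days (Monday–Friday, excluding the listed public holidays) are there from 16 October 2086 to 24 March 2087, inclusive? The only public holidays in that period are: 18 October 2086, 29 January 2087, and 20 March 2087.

111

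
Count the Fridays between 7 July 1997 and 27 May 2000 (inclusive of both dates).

7 July 1997 is a Monday.
From 7 July 1997 to 27 May 2000 is 1056 days inclusive.
1056 = 7 × 150 + 6, so there are 150 full weeks plus 6 extra days.
Each full week contributes one Friday: 150 so far.
The 6 extra days are Mon, Tue, Wed, Thu, Fri, Sat — 1 of them qualifies.
Total: 150 + 1 = 151.

151 Fridays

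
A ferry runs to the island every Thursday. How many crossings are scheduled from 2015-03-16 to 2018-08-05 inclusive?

177

2015-03-16 is a Monday.
From 2015-03-16 to 2018-08-05 is 1239 days inclusive.
1239 = 7 × 177, so the span is exactly 177 full weeks.
Each full week contributes one Thursday: 177 so far.
Total: 177.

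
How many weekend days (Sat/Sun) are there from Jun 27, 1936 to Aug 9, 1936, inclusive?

Jun 27, 1936 is a Saturday.
That's 44 days from start to end, counting both.
44 = 7 × 6 + 2, so there are 6 full weeks plus 2 extra days.
Each full week contributes 2 weekend days (Sat, Sun): 6 × 2 = 12.
The 2 extra days are Sat, Sun — 2 of them qualify.
Total: 12 + 2 = 14.

14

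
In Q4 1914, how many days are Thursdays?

14

1914-10-01 is a Thursday.
The range spans 92 days (inclusive of both endpoints).
92 = 7 × 13 + 1, so there are 13 full weeks plus 1 extra day.
Each full week contributes one Thursday: 13 so far.
The 1 extra day is Thursday — 1 of them qualifies.
Total: 13 + 1 = 14.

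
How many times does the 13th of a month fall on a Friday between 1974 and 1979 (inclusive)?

Friday-the-13ths by year:
1974: Sep, Dec
1975: Jun
1976: Feb, Aug
1977: May
1978: Jan, Oct
1979: Apr, Jul

10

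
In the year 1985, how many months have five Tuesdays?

5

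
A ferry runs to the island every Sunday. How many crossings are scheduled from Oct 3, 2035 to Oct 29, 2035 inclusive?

4 Sundays

Oct 3, 2035 is a Wednesday.
That's 27 days from start to end, counting both.
27 = 7 × 3 + 6, so there are 3 full weeks plus 6 extra days.
Each full week contributes one Sunday: 3 so far.
The 6 extra days are Wed, Thu, Fri, Sat, Sun, Mon — 1 of them qualifies.
Total: 3 + 1 = 4.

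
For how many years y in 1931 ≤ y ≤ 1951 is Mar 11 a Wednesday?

3

Day of week of March 11 in each year:
1931: Wed ✓, 1932: Fri, 1933: Sat, 1934: Sun, 1935: Mon, 1936: Wed ✓, 1937: Thu, 1938: Fri, 1939: Sat, 1940: Mon, 1941: Tue, 1942: Wed ✓, 1943: Thu, 1944: Sat, 1945: Sun, 1946: Mon, 1947: Tue, 1948: Thu, 1949: Fri, 1950: Sat, 1951: Sun
Wednesdays: 1931, 1936, 1942.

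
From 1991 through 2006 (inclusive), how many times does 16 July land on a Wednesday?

Day of week of July 16 in each year:
1991: Tue, 1992: Thu, 1993: Fri, 1994: Sat, 1995: Sun, 1996: Tue, 1997: Wed ✓, 1998: Thu, 1999: Fri, 2000: Sun, 2001: Mon, 2002: Tue, 2003: Wed ✓, 2004: Fri, 2005: Sat, 2006: Sun
Wednesdays: 1997, 2003.

2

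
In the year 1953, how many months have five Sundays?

A month has five Sundays exactly when Sunday falls within its first (length − 28) days.
Jan: 31 days, starts Thu → 5 of Thu, Fri, Sat
Feb: 28 days, starts Sun → 5 of (none)
Mar: 31 days, starts Sun → 5 of Sun, Mon, Tue ✓
Apr: 30 days, starts Wed → 5 of Wed, Thu
May: 31 days, starts Fri → 5 of Fri, Sat, Sun ✓
Jun: 30 days, starts Mon → 5 of Mon, Tue
Jul: 31 days, starts Wed → 5 of Wed, Thu, Fri
Aug: 31 days, starts Sat → 5 of Sat, Sun, Mon ✓
Sep: 30 days, starts Tue → 5 of Tue, Wed
Oct: 31 days, starts Thu → 5 of Thu, Fri, Sat
Nov: 30 days, starts Sun → 5 of Sun, Mon ✓
Dec: 31 days, starts Tue → 5 of Tue, Wed, Thu
Months with five Sundays: Mar, May, Aug, Nov.

4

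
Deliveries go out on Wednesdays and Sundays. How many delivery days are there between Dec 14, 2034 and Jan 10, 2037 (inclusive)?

216

Dec 14, 2034 is a Thursday.
From Dec 14, 2034 to Jan 10, 2037 is 759 days inclusive.
759 = 7 × 108 + 3, so there are 108 full weeks plus 3 extra days.
Each full week contributes 2 days from the set (Wed, Sun): 108 × 2 = 216.
The 3 extra days are Thursday, Friday, Saturday — none qualify.
Total: 216 + 0 = 216.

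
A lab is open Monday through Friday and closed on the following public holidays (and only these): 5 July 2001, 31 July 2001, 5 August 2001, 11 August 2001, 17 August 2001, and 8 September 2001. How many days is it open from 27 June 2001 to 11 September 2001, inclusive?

52 business days

27 June 2001 is a Wednesday.
That's 77 days from start to end, counting both.
77 = 7 × 11, so the span is exactly 11 full weeks.
Each full week contributes 5 weekdays (Mon–Fri): 11 × 5 = 55.
Holidays: 5 July 2001 (Thu); 31 July 2001 (Tue); 5 August 2001 (Sun); 11 August 2001 (Sat); 17 August 2001 (Fri); 8 September 2001 (Sat).
3 of the 6 holidays fall on weekdays; the rest are weekends and were already excluded.
Business days: 55 − 3 = 52.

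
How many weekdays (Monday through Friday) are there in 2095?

1 January 2095 is a Saturday.
The range spans 365 days (inclusive of both endpoints).
365 = 7 × 52 + 1, so there are 52 full weeks plus 1 extra day.
Each full week contributes 5 weekdays (Mon–Fri): 52 × 5 = 260.
The 1 extra day is Sat — none qualify.
Total: 260 + 0 = 260.

260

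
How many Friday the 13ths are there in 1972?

The 13th falls on a Friday when the month's 13th has weekday Fri.
Jan 13 is Thu; Feb 13 is Sun; Mar 13 is Mon; Apr 13 is Thu; May 13 is Sat; Jun 13 is Tue; Jul 13 is Thu; Aug 13 is Sun; Sep 13 is Wed; Oct 13 is Fri ✓; Nov 13 is Mon; Dec 13 is Wed.
Friday the 13ths: Oct.

1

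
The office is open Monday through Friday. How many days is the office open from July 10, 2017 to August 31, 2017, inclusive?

July 10, 2017 is a Monday.
The range spans 53 days (inclusive of both endpoints).
53 = 7 × 7 + 4, so there are 7 full weeks plus 4 extra days.
Each full week contributes 5 weekdays (Mon–Fri): 7 × 5 = 35.
The 4 extra days are Mon, Tue, Wed, Thu — 4 of them qualify.
Total: 35 + 4 = 39.

39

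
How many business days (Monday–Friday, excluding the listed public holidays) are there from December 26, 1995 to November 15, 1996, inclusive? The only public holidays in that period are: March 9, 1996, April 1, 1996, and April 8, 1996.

232 business days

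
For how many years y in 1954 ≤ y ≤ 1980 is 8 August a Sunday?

4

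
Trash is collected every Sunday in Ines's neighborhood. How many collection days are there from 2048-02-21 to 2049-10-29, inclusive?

2048-02-21 is a Friday.
From 2048-02-21 to 2049-10-29 is 617 days inclusive.
617 = 7 × 88 + 1, so there are 88 full weeks plus 1 extra day.
Each full week contributes one Sunday: 88 so far.
The 1 extra day is Fri — none qualify.
Total: 88 + 0 = 88.

88 Sundays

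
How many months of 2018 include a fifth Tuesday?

A month has five Tuesdays exactly when Tuesday falls within its first (length − 28) days.
Jan: 31 days, starts Mon → 5 of Mon, Tue, Wed ✓
Feb: 28 days, starts Thu → 5 of (none)
Mar: 31 days, starts Thu → 5 of Thu, Fri, Sat
Apr: 30 days, starts Sun → 5 of Sun, Mon
May: 31 days, starts Tue → 5 of Tue, Wed, Thu ✓
Jun: 30 days, starts Fri → 5 of Fri, Sat
Jul: 31 days, starts Sun → 5 of Sun, Mon, Tue ✓
Aug: 31 days, starts Wed → 5 of Wed, Thu, Fri
Sep: 30 days, starts Sat → 5 of Sat, Sun
Oct: 31 days, starts Mon → 5 of Mon, Tue, Wed ✓
Nov: 30 days, starts Thu → 5 of Thu, Fri
Dec: 31 days, starts Sat → 5 of Sat, Sun, Mon
Months with five Tuesdays: Jan, May, Jul, Oct.

4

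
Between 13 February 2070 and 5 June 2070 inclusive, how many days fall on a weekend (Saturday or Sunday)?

13 February 2070 is a Thursday.
The range spans 113 days (inclusive of both endpoints).
113 = 7 × 16 + 1, so there are 16 full weeks plus 1 extra day.
Each full week contributes 2 weekend days (Sat, Sun): 16 × 2 = 32.
The 1 extra day is Thu — none qualify.
Total: 32 + 0 = 32.

32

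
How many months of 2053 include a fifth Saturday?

4

A month has five Saturdays exactly when Saturday falls within its first (length − 28) days.
Jan: 31 days, starts Wed → 5 of Wed, Thu, Fri
Feb: 28 days, starts Sat → 5 of (none)
Mar: 31 days, starts Sat → 5 of Sat, Sun, Mon ✓
Apr: 30 days, starts Tue → 5 of Tue, Wed
May: 31 days, starts Thu → 5 of Thu, Fri, Sat ✓
Jun: 30 days, starts Sun → 5 of Sun, Mon
Jul: 31 days, starts Tue → 5 of Tue, Wed, Thu
Aug: 31 days, starts Fri → 5 of Fri, Sat, Sun ✓
Sep: 30 days, starts Mon → 5 of Mon, Tue
Oct: 31 days, starts Wed → 5 of Wed, Thu, Fri
Nov: 30 days, starts Sat → 5 of Sat, Sun ✓
Dec: 31 days, starts Mon → 5 of Mon, Tue, Wed
Months with five Saturdays: Mar, May, Aug, Nov.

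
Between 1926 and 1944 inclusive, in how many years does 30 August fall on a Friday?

Day of week of August 30 in each year:
1926: Mon, 1927: Tue, 1928: Thu, 1929: Fri ✓, 1930: Sat, 1931: Sun, 1932: Tue, 1933: Wed, 1934: Thu, 1935: Fri ✓, 1936: Sun, 1937: Mon, 1938: Tue, 1939: Wed, 1940: Fri ✓, 1941: Sat, 1942: Sun, 1943: Mon, 1944: Wed
Fridays: 1929, 1935, 1940.

3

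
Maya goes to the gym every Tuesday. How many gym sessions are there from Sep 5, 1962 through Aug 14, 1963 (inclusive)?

49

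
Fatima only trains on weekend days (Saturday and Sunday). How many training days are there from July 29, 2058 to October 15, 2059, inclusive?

126

July 29, 2058 is a Monday.
That's 444 days from start to end, counting both.
444 = 7 × 63 + 3, so there are 63 full weeks plus 3 extra days.
Each full week contributes 2 weekend days (Sat, Sun): 63 × 2 = 126.
The 3 extra days are Monday, Tuesday, Wednesday — none qualify.
Total: 126 + 0 = 126.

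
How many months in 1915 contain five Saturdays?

4

A month has five Saturdays exactly when Saturday falls within its first (length − 28) days.
Jan: 31 days, starts Fri → 5 of Fri, Sat, Sun ✓
Feb: 28 days, starts Mon → 5 of (none)
Mar: 31 days, starts Mon → 5 of Mon, Tue, Wed
Apr: 30 days, starts Thu → 5 of Thu, Fri
May: 31 days, starts Sat → 5 of Sat, Sun, Mon ✓
Jun: 30 days, starts Tue → 5 of Tue, Wed
Jul: 31 days, starts Thu → 5 of Thu, Fri, Sat ✓
Aug: 31 days, starts Sun → 5 of Sun, Mon, Tue
Sep: 30 days, starts Wed → 5 of Wed, Thu
Oct: 31 days, starts Fri → 5 of Fri, Sat, Sun ✓
Nov: 30 days, starts Mon → 5 of Mon, Tue
Dec: 31 days, starts Wed → 5 of Wed, Thu, Fri
Months with five Saturdays: Jan, May, Jul, Oct.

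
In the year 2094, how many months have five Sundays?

A month has five Sundays exactly when Sunday falls within its first (length − 28) days.
Jan: 31 days, starts Fri → 5 of Fri, Sat, Sun ✓
Feb: 28 days, starts Mon → 5 of (none)
Mar: 31 days, starts Mon → 5 of Mon, Tue, Wed
Apr: 30 days, starts Thu → 5 of Thu, Fri
May: 31 days, starts Sat → 5 of Sat, Sun, Mon ✓
Jun: 30 days, starts Tue → 5 of Tue, Wed
Jul: 31 days, starts Thu → 5 of Thu, Fri, Sat
Aug: 31 days, starts Sun → 5 of Sun, Mon, Tue ✓
Sep: 30 days, starts Wed → 5 of Wed, Thu
Oct: 31 days, starts Fri → 5 of Fri, Sat, Sun ✓
Nov: 30 days, starts Mon → 5 of Mon, Tue
Dec: 31 days, starts Wed → 5 of Wed, Thu, Fri
Months with five Sundays: Jan, May, Aug, Oct.

4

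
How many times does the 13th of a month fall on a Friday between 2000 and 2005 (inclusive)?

Friday-the-13ths by year:
2000: Oct
2001: Apr, Jul
2002: Sep, Dec
2003: Jun
2004: Feb, Aug
2005: May

9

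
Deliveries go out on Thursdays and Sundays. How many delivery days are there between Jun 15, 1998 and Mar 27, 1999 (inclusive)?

Jun 15, 1998 is a Monday.
That's 286 days from start to end, counting both.
286 = 7 × 40 + 6, so there are 40 full weeks plus 6 extra days.
Each full week contributes 2 days from the set (Thu, Sun): 40 × 2 = 80.
The 6 extra days are Monday, Tuesday, Wednesday, Thursday, Friday, Saturday — 1 of them qualifies.
Total: 80 + 1 = 81.

81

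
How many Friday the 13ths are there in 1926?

1

The 13th falls on a Friday when the month's 13th has weekday Fri.
Jan 13 is Wed; Feb 13 is Sat; Mar 13 is Sat; Apr 13 is Tue; May 13 is Thu; Jun 13 is Sun; Jul 13 is Tue; Aug 13 is Fri ✓; Sep 13 is Mon; Oct 13 is Wed; Nov 13 is Sat; Dec 13 is Mon.
Friday the 13ths: Aug.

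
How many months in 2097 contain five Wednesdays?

A month has five Wednesdays exactly when Wednesday falls within its first (length − 28) days.
Jan: 31 days, starts Tue → 5 of Tue, Wed, Thu ✓
Feb: 28 days, starts Fri → 5 of (none)
Mar: 31 days, starts Fri → 5 of Fri, Sat, Sun
Apr: 30 days, starts Mon → 5 of Mon, Tue
May: 31 days, starts Wed → 5 of Wed, Thu, Fri ✓
Jun: 30 days, starts Sat → 5 of Sat, Sun
Jul: 31 days, starts Mon → 5 of Mon, Tue, Wed ✓
Aug: 31 days, starts Thu → 5 of Thu, Fri, Sat
Sep: 30 days, starts Sun → 5 of Sun, Mon
Oct: 31 days, starts Tue → 5 of Tue, Wed, Thu ✓
Nov: 30 days, starts Fri → 5 of Fri, Sat
Dec: 31 days, starts Sun → 5 of Sun, Mon, Tue
Months with five Wednesdays: Jan, May, Jul, Oct.

4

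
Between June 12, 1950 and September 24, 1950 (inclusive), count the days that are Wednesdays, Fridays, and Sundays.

45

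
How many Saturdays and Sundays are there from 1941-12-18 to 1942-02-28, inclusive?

1941-12-18 is a Thursday.
From 1941-12-18 to 1942-02-28 is 73 days inclusive.
73 = 7 × 10 + 3, so there are 10 full weeks plus 3 extra days.
Each full week contributes 2 weekend days (Sat, Sun): 10 × 2 = 20.
The 3 extra days are Thu, Fri, Sat — 1 of them qualifies.
Total: 20 + 1 = 21.

21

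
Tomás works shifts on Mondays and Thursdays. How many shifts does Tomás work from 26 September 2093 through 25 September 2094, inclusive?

104

26 September 2093 is a Saturday.
That's 365 days from start to end, counting both.
365 = 7 × 52 + 1, so there are 52 full weeks plus 1 extra day.
Each full week contributes 2 days from the set (Mon, Thu): 52 × 2 = 104.
The 1 extra day is Sat — none qualify.
Total: 104 + 0 = 104.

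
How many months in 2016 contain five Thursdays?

A month has five Thursdays exactly when Thursday falls within its first (length − 28) days.
Jan: 31 days, starts Fri → 5 of Fri, Sat, Sun
Feb: 29 days, starts Mon → 5 of Mon
Mar: 31 days, starts Tue → 5 of Tue, Wed, Thu ✓
Apr: 30 days, starts Fri → 5 of Fri, Sat
May: 31 days, starts Sun → 5 of Sun, Mon, Tue
Jun: 30 days, starts Wed → 5 of Wed, Thu ✓
Jul: 31 days, starts Fri → 5 of Fri, Sat, Sun
Aug: 31 days, starts Mon → 5 of Mon, Tue, Wed
Sep: 30 days, starts Thu → 5 of Thu, Fri ✓
Oct: 31 days, starts Sat → 5 of Sat, Sun, Mon
Nov: 30 days, starts Tue → 5 of Tue, Wed
Dec: 31 days, starts Thu → 5 of Thu, Fri, Sat ✓
Months with five Thursdays: Mar, Jun, Sep, Dec.

4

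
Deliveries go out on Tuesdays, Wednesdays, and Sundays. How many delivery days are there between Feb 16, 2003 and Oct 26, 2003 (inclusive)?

Feb 16, 2003 is a Sunday.
The range spans 253 days (inclusive of both endpoints).
253 = 7 × 36 + 1, so there are 36 full weeks plus 1 extra day.
Each full week contributes 3 days from the set (Tue, Wed, Sun): 36 × 3 = 108.
The 1 extra day is Sunday — 1 of them qualifies.
Total: 108 + 1 = 109.

109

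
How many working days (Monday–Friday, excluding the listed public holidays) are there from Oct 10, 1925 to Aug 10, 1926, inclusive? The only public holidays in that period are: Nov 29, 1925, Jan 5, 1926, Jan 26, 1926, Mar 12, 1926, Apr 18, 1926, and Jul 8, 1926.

213

Oct 10, 1925 is a Saturday.
That's 305 days from start to end, counting both.
305 = 7 × 43 + 4, so there are 43 full weeks plus 4 extra days.
Each full week contributes 5 weekdays (Mon–Fri): 43 × 5 = 215.
The 4 extra days are Saturday, Sunday, Monday, Tuesday — 2 of them qualify.
Total: 215 + 2 = 217.
Holidays: Nov 29, 1925 (Sun); Jan 5, 1926 (Tue); Jan 26, 1926 (Tue); Mar 12, 1926 (Fri); Apr 18, 1926 (Sun); Jul 8, 1926 (Thu).
4 of the 6 holidays fall on weekdays; the rest are weekends and were already excluded.
Business days: 217 − 4 = 213.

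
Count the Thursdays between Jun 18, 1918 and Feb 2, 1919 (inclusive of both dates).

Jun 18, 1918 is a Tuesday.
From Jun 18, 1918 to Feb 2, 1919 is 230 days inclusive.
230 = 7 × 32 + 6, so there are 32 full weeks plus 6 extra days.
Each full week contributes one Thursday: 32 so far.
The 6 extra days are Tuesday, Wednesday, Thursday, Friday, Saturday, Sunday — 1 of them qualifies.
Total: 32 + 1 = 33.

33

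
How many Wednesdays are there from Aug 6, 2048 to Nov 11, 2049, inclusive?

Aug 6, 2048 is a Thursday.
From Aug 6, 2048 to Nov 11, 2049 is 463 days inclusive.
463 = 7 × 66 + 1, so there are 66 full weeks plus 1 extra day.
Each full week contributes one Wednesday: 66 so far.
The 1 extra day is Thu — none qualify.
Total: 66 + 0 = 66.

66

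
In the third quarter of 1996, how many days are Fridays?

July 1, 1996 is a Monday.
From July 1, 1996 to September 30, 1996 is 92 days inclusive.
92 = 7 × 13 + 1, so there are 13 full weeks plus 1 extra day.
Each full week contributes one Friday: 13 so far.
The 1 extra day is Mon — none qualify.
Total: 13 + 0 = 13.

13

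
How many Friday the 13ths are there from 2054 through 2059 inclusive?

Friday-the-13ths by year:
2054: Feb, Mar, Nov
2055: Aug
2056: Oct
2057: Apr, Jul
2058: Sep, Dec
2059: Jun

10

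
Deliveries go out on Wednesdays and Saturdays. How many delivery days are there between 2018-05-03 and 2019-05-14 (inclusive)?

107

2018-05-03 is a Thursday.
That's 377 days from start to end, counting both.
377 = 7 × 53 + 6, so there are 53 full weeks plus 6 extra days.
Each full week contributes 2 days from the set (Wed, Sat): 53 × 2 = 106.
The 6 extra days are Thu, Fri, Sat, Sun, Mon, Tue — 1 of them qualifies.
Total: 106 + 1 = 107.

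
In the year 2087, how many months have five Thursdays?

A month has five Thursdays exactly when Thursday falls within its first (length − 28) days.
Jan: 31 days, starts Wed → 5 of Wed, Thu, Fri ✓
Feb: 28 days, starts Sat → 5 of (none)
Mar: 31 days, starts Sat → 5 of Sat, Sun, Mon
Apr: 30 days, starts Tue → 5 of Tue, Wed
May: 31 days, starts Thu → 5 of Thu, Fri, Sat ✓
Jun: 30 days, starts Sun → 5 of Sun, Mon
Jul: 31 days, starts Tue → 5 of Tue, Wed, Thu ✓
Aug: 31 days, starts Fri → 5 of Fri, Sat, Sun
Sep: 30 days, starts Mon → 5 of Mon, Tue
Oct: 31 days, starts Wed → 5 of Wed, Thu, Fri ✓
Nov: 30 days, starts Sat → 5 of Sat, Sun
Dec: 31 days, starts Mon → 5 of Mon, Tue, Wed
Months with five Thursdays: Jan, May, Jul, Oct.

4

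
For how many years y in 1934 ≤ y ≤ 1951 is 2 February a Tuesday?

2

Day of week of February 2 in each year:
1934: Fri, 1935: Sat, 1936: Sun, 1937: Tue ✓, 1938: Wed, 1939: Thu, 1940: Fri, 1941: Sun, 1942: Mon, 1943: Tue ✓, 1944: Wed, 1945: Fri, 1946: Sat, 1947: Sun, 1948: Mon, 1949: Wed, 1950: Thu, 1951: Fri
Tuesdays: 1937, 1943.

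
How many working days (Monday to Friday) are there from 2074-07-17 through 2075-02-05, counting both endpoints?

2074-07-17 is a Tuesday.
From 2074-07-17 to 2075-02-05 is 204 days inclusive.
204 = 7 × 29 + 1, so there are 29 full weeks plus 1 extra day.
Each full week contributes 5 weekdays (Mon–Fri): 29 × 5 = 145.
The 1 extra day is Tuesday — 1 of them qualifies.
Total: 145 + 1 = 146.

146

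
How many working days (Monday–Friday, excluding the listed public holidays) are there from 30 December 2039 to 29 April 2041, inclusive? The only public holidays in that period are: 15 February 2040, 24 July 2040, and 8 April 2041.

30 December 2039 is a Friday.
From 30 December 2039 to 29 April 2041 is 487 days inclusive.
487 = 7 × 69 + 4, so there are 69 full weeks plus 4 extra days.
Each full week contributes 5 weekdays (Mon–Fri): 69 × 5 = 345.
The 4 extra days are Fri, Sat, Sun, Mon — 2 of them qualify.
Total: 345 + 2 = 347.
Holidays: 15 February 2040 (Wed); 24 July 2040 (Tue); 8 April 2041 (Mon).
All 3 holidays fall on weekdays, so subtract 3.
Business days: 347 − 3 = 344.

344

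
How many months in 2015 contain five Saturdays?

4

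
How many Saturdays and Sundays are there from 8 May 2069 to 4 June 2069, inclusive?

8 May 2069 is a Wednesday.
From 8 May 2069 to 4 June 2069 is 28 days inclusive.
28 = 7 × 4, so the span is exactly 4 full weeks.
Each full week contributes 2 weekend days (Sat, Sun): 4 × 2 = 8.

8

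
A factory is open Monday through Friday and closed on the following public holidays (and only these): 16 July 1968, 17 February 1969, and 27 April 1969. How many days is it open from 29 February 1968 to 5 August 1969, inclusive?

372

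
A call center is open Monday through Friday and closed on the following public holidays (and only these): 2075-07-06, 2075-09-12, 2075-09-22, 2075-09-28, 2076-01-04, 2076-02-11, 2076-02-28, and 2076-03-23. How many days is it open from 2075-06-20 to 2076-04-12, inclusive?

208 working days

2075-06-20 is a Thursday.
From 2075-06-20 to 2076-04-12 is 298 days inclusive.
298 = 7 × 42 + 4, so there are 42 full weeks plus 4 extra days.
Each full week contributes 5 weekdays (Mon–Fri): 42 × 5 = 210.
The 4 extra days are Thursday, Friday, Saturday, Sunday — 2 of them qualify.
Total: 210 + 2 = 212.
Holidays: 2075-07-06 (Sat); 2075-09-12 (Thu); 2075-09-22 (Sun); 2075-09-28 (Sat); 2076-01-04 (Sat); 2076-02-11 (Tue); 2076-02-28 (Fri); 2076-03-23 (Mon).
4 of the 8 holidays fall on weekdays; the rest are weekends and were already excluded.
Business days: 212 − 4 = 208.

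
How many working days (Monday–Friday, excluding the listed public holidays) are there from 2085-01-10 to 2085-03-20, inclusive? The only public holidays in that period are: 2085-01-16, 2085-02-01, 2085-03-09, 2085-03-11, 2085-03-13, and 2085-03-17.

46 working days

2085-01-10 is a Wednesday.
That's 70 days from start to end, counting both.
70 = 7 × 10, so the span is exactly 10 full weeks.
Each full week contributes 5 weekdays (Mon–Fri): 10 × 5 = 50.
Holidays: 2085-01-16 (Tue); 2085-02-01 (Thu); 2085-03-09 (Fri); 2085-03-11 (Sun); 2085-03-13 (Tue); 2085-03-17 (Sat).
4 of the 6 holidays fall on weekdays; the rest are weekends and were already excluded.
Business days: 50 − 4 = 46.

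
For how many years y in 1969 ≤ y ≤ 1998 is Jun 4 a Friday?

Day of week of June 4 in each year:
1969: Wed, 1970: Thu, 1971: Fri ✓, 1972: Sun, 1973: Mon, 1974: Tue, 1975: Wed, 1976: Fri ✓, 1977: Sat, 1978: Sun, 1979: Mon, 1980: Wed, 1981: Thu, 1982: Fri ✓, 1983: Sat, 1984: Mon, 1985: Tue, 1986: Wed, 1987: Thu, 1988: Sat, 1989: Sun, 1990: Mon, 1991: Tue, 1992: Thu, 1993: Fri ✓, 1994: Sat, 1995: Sun, 1996: Tue, 1997: Wed, 1998: Thu
Fridays: 1971, 1976, 1982, 1993.

4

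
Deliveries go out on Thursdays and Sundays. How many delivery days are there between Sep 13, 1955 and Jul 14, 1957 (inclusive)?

Sep 13, 1955 is a Tuesday.
That's 671 days from start to end, counting both.
671 = 7 × 95 + 6, so there are 95 full weeks plus 6 extra days.
Each full week contributes 2 days from the set (Thu, Sun): 95 × 2 = 190.
The 6 extra days are Tue, Wed, Thu, Fri, Sat, Sun — 2 of them qualify.
Total: 190 + 2 = 192.

192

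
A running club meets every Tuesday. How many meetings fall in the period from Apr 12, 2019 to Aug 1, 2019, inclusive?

16

Apr 12, 2019 is a Friday.
From Apr 12, 2019 to Aug 1, 2019 is 112 days inclusive.
112 = 7 × 16, so the span is exactly 16 full weeks.
Each full week contributes one Tuesday: 16 so far.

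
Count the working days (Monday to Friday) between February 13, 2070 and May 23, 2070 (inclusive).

72 weekdays

February 13, 2070 is a Thursday.
That's 100 days from start to end, counting both.
100 = 7 × 14 + 2, so there are 14 full weeks plus 2 extra days.
Each full week contributes 5 weekdays (Mon–Fri): 14 × 5 = 70.
The 2 extra days are Thu, Fri — 2 of them qualify.
Total: 70 + 2 = 72.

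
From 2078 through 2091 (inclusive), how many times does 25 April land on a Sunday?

Day of week of April 25 in each year:
2078: Mon, 2079: Tue, 2080: Thu, 2081: Fri, 2082: Sat, 2083: Sun ✓, 2084: Tue, 2085: Wed, 2086: Thu, 2087: Fri, 2088: Sun ✓, 2089: Mon, 2090: Tue, 2091: Wed
Sundays: 2083, 2088.

2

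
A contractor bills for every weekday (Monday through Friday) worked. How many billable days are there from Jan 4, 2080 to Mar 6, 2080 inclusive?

Jan 4, 2080 is a Thursday.
That's 63 days from start to end, counting both.
63 = 7 × 9, so the span is exactly 9 full weeks.
Each full week contributes 5 weekdays (Mon–Fri): 9 × 5 = 45.

45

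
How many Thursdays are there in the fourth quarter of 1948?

13

October 1, 1948 is a Friday.
The range spans 92 days (inclusive of both endpoints).
92 = 7 × 13 + 1, so there are 13 full weeks plus 1 extra day.
Each full week contributes one Thursday: 13 so far.
The 1 extra day is Friday — none qualify.
Total: 13 + 0 = 13.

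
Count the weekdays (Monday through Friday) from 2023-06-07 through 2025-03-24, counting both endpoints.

469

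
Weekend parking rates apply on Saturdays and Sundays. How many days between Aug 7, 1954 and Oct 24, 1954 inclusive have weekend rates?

24

Aug 7, 1954 is a Saturday.
From Aug 7, 1954 to Oct 24, 1954 is 79 days inclusive.
79 = 7 × 11 + 2, so there are 11 full weeks plus 2 extra days.
Each full week contributes 2 weekend days (Sat, Sun): 11 × 2 = 22.
The 2 extra days are Saturday, Sunday — 2 of them qualify.
Total: 22 + 2 = 24.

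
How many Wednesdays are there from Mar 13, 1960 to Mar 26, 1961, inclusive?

Mar 13, 1960 is a Sunday.
From Mar 13, 1960 to Mar 26, 1961 is 379 days inclusive.
379 = 7 × 54 + 1, so there are 54 full weeks plus 1 extra day.
Each full week contributes one Wednesday: 54 so far.
The 1 extra day is Sun — none qualify.
Total: 54 + 0 = 54.

54 Wednesdays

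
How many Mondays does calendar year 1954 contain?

1 January 1954 is a Friday.
That's 365 days from start to end, counting both.
365 = 7 × 52 + 1, so there are 52 full weeks plus 1 extra day.
Each full week contributes one Monday: 52 so far.
The 1 extra day is Fri — none qualify.
Total: 52 + 0 = 52.

52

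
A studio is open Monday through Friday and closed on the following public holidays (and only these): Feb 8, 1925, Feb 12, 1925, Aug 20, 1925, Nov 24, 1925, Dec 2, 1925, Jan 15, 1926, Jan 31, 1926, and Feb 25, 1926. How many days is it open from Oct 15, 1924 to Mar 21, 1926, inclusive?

Oct 15, 1924 is a Wednesday.
That's 523 days from start to end, counting both.
523 = 7 × 74 + 5, so there are 74 full weeks plus 5 extra days.
Each full week contributes 5 weekdays (Mon–Fri): 74 × 5 = 370.
The 5 extra days are Wed, Thu, Fri, Sat, Sun — 3 of them qualify.
Total: 370 + 3 = 373.
Holidays: Feb 8, 1925 (Sun); Feb 12, 1925 (Thu); Aug 20, 1925 (Thu); Nov 24, 1925 (Tue); Dec 2, 1925 (Wed); Jan 15, 1926 (Fri); Jan 31, 1926 (Sun); Feb 25, 1926 (Thu).
6 of the 8 holidays fall on weekdays; the rest are weekends and were already excluded.
Business days: 373 − 6 = 367.

367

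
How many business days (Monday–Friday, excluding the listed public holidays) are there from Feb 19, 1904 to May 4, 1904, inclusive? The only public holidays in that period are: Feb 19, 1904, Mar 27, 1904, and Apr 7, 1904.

Feb 19, 1904 is a Friday.
That's 76 days from start to end, counting both.
76 = 7 × 10 + 6, so there are 10 full weeks plus 6 extra days.
Each full week contributes 5 weekdays (Mon–Fri): 10 × 5 = 50.
The 6 extra days are Friday, Saturday, Sunday, Monday, Tuesday, Wednesday — 4 of them qualify.
Total: 50 + 4 = 54.
Holidays: Feb 19, 1904 (Fri); Mar 27, 1904 (Sun); Apr 7, 1904 (Thu).
2 of the 3 holidays fall on weekdays; the rest are weekends and were already excluded.
Business days: 54 − 2 = 52.

52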